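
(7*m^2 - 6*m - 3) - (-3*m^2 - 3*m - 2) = 10*m^2 - 3*m - 1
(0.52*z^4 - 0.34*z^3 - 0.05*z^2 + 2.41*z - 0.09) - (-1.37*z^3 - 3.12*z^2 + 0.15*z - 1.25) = 0.52*z^4 + 1.03*z^3 + 3.07*z^2 + 2.26*z + 1.16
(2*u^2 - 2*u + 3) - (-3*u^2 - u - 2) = 5*u^2 - u + 5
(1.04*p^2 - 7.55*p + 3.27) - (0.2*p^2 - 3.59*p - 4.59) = 0.84*p^2 - 3.96*p + 7.86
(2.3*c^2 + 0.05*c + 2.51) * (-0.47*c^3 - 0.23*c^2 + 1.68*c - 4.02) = -1.081*c^5 - 0.5525*c^4 + 2.6728*c^3 - 9.7393*c^2 + 4.0158*c - 10.0902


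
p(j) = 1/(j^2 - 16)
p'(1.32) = -0.01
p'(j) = -2*j/(j^2 - 16)^2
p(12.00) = 0.01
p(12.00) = 0.01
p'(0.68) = -0.01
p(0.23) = -0.06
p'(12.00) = 0.00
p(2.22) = -0.09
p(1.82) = -0.08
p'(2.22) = -0.04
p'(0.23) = -0.00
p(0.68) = -0.06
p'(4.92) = -0.15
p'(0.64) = -0.01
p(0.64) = -0.06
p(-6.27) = 0.04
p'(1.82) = -0.02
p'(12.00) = 0.00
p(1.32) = -0.07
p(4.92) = 0.12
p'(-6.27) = 0.02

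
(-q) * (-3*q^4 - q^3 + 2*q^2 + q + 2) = 3*q^5 + q^4 - 2*q^3 - q^2 - 2*q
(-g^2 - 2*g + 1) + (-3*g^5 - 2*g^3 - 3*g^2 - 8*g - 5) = -3*g^5 - 2*g^3 - 4*g^2 - 10*g - 4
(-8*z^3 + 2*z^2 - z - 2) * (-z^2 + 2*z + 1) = 8*z^5 - 18*z^4 - 3*z^3 + 2*z^2 - 5*z - 2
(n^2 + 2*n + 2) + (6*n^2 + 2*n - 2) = 7*n^2 + 4*n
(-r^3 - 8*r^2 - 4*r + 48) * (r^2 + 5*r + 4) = -r^5 - 13*r^4 - 48*r^3 - 4*r^2 + 224*r + 192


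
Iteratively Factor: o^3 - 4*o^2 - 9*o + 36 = (o - 4)*(o^2 - 9) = (o - 4)*(o - 3)*(o + 3)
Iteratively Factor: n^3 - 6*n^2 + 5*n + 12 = (n - 3)*(n^2 - 3*n - 4) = (n - 4)*(n - 3)*(n + 1)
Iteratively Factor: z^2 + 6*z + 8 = (z + 4)*(z + 2)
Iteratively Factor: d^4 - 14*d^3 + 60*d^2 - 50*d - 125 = (d - 5)*(d^3 - 9*d^2 + 15*d + 25) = (d - 5)*(d + 1)*(d^2 - 10*d + 25) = (d - 5)^2*(d + 1)*(d - 5)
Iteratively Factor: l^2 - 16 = (l - 4)*(l + 4)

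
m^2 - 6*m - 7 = (m - 7)*(m + 1)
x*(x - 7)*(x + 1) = x^3 - 6*x^2 - 7*x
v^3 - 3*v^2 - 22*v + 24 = (v - 6)*(v - 1)*(v + 4)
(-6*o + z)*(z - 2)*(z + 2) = -6*o*z^2 + 24*o + z^3 - 4*z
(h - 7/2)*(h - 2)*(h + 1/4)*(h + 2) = h^4 - 13*h^3/4 - 39*h^2/8 + 13*h + 7/2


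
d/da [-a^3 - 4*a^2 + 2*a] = -3*a^2 - 8*a + 2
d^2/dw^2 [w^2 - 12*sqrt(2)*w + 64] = 2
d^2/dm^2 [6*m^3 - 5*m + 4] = 36*m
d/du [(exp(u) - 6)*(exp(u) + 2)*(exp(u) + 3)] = (3*exp(2*u) - 2*exp(u) - 24)*exp(u)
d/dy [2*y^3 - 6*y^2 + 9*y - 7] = 6*y^2 - 12*y + 9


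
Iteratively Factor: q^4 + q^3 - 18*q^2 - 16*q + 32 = (q + 2)*(q^3 - q^2 - 16*q + 16) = (q - 1)*(q + 2)*(q^2 - 16) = (q - 1)*(q + 2)*(q + 4)*(q - 4)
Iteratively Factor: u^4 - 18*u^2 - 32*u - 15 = (u + 3)*(u^3 - 3*u^2 - 9*u - 5) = (u - 5)*(u + 3)*(u^2 + 2*u + 1) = (u - 5)*(u + 1)*(u + 3)*(u + 1)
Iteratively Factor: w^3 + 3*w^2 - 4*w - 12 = (w + 3)*(w^2 - 4) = (w + 2)*(w + 3)*(w - 2)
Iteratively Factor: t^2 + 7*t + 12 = (t + 4)*(t + 3)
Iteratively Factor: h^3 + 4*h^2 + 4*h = (h)*(h^2 + 4*h + 4) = h*(h + 2)*(h + 2)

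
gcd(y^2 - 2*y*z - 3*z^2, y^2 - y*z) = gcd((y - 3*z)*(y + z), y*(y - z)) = 1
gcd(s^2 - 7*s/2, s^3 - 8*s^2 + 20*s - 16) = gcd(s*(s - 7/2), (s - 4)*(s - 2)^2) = 1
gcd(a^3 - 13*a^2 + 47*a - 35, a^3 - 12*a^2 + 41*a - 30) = a^2 - 6*a + 5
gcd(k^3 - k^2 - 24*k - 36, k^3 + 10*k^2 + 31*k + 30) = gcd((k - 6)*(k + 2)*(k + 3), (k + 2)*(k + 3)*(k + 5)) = k^2 + 5*k + 6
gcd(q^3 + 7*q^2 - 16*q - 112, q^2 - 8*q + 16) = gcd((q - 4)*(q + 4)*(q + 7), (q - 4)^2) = q - 4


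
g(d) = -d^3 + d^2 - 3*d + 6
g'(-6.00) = -123.00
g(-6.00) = 276.00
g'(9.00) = -228.00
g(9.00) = -669.00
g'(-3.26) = -41.40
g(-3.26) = 61.05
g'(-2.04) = -19.56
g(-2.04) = 24.77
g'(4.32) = -50.35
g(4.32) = -68.92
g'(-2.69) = -30.09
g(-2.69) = 40.77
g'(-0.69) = -5.81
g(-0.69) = 8.87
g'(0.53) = -2.78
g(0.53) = 4.54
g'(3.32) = -29.43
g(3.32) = -29.53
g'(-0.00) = -3.00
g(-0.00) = 6.00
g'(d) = -3*d^2 + 2*d - 3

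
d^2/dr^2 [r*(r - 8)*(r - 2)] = 6*r - 20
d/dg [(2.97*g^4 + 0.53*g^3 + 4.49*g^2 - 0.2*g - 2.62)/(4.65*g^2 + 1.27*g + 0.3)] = (27.621*g^5 + 13.7802*g^4 + 4.9102*g^3 + 7.1093*g^2 + 27.06*g + 3.2674)/(21.6225*g^4 + 11.811*g^3 + 4.4029*g^2 + 0.762*g + 0.09)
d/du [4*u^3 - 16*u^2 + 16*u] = 12*u^2 - 32*u + 16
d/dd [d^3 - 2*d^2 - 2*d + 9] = 3*d^2 - 4*d - 2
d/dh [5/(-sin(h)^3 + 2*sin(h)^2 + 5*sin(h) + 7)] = 5*(3*sin(h)^2 - 4*sin(h) - 5)*cos(h)/(sin(h)^3 - 2*sin(h)^2 - 5*sin(h) - 7)^2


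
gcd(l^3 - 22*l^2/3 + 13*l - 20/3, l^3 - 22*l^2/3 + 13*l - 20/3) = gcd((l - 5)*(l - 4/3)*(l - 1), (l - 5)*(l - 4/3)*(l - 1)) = l^3 - 22*l^2/3 + 13*l - 20/3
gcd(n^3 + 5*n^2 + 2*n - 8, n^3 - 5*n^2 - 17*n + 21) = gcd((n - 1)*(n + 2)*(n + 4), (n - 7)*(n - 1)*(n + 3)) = n - 1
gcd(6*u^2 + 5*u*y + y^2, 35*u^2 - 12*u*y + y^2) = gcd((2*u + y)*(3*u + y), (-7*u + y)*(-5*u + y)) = 1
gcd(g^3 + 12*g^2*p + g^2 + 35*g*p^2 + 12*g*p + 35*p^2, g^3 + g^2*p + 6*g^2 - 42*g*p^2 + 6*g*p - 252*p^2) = g + 7*p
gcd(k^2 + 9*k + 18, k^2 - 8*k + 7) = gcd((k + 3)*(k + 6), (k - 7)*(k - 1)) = 1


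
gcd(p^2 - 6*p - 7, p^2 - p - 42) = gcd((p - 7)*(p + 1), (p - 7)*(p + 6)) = p - 7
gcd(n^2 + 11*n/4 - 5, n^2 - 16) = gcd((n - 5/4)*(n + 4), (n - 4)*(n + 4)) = n + 4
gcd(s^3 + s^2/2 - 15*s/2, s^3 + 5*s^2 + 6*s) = s^2 + 3*s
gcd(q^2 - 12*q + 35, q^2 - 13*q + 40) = q - 5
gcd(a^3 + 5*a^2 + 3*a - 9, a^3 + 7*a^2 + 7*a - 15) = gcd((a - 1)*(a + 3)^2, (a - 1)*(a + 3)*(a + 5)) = a^2 + 2*a - 3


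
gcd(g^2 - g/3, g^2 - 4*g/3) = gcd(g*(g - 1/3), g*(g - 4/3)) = g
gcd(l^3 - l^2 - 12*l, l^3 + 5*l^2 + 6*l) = l^2 + 3*l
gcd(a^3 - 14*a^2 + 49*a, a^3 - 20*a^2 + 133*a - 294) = a^2 - 14*a + 49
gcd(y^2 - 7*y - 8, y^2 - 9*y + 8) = y - 8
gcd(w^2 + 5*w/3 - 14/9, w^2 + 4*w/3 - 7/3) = w + 7/3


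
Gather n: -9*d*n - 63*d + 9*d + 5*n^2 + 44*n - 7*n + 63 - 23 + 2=-54*d + 5*n^2 + n*(37 - 9*d) + 42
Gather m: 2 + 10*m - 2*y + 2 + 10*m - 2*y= 20*m - 4*y + 4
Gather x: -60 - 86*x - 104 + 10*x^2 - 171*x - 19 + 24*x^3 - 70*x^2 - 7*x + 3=24*x^3 - 60*x^2 - 264*x - 180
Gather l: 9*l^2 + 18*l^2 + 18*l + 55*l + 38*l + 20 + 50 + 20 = 27*l^2 + 111*l + 90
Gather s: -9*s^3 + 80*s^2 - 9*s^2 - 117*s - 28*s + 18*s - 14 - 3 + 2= -9*s^3 + 71*s^2 - 127*s - 15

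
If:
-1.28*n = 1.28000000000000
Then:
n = -1.00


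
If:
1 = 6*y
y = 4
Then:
No Solution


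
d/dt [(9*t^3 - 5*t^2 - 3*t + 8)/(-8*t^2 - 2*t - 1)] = (-72*t^4 - 36*t^3 - 41*t^2 + 138*t + 19)/(64*t^4 + 32*t^3 + 20*t^2 + 4*t + 1)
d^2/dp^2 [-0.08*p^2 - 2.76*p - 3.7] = -0.160000000000000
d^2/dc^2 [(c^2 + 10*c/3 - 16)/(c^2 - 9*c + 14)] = 2*(37*c^3 - 270*c^2 + 876*c - 1368)/(3*(c^6 - 27*c^5 + 285*c^4 - 1485*c^3 + 3990*c^2 - 5292*c + 2744))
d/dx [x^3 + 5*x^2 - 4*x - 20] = 3*x^2 + 10*x - 4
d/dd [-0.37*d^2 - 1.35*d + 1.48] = -0.74*d - 1.35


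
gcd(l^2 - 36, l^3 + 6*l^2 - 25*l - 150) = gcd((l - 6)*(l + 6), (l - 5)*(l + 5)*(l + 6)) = l + 6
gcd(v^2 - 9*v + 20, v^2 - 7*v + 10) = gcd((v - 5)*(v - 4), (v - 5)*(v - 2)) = v - 5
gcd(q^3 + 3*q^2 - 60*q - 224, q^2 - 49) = q + 7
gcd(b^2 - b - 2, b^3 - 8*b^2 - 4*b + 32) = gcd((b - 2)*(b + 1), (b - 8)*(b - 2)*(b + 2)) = b - 2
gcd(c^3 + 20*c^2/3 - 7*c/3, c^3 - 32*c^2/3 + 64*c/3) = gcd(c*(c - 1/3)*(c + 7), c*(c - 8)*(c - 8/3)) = c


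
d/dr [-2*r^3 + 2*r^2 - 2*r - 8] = -6*r^2 + 4*r - 2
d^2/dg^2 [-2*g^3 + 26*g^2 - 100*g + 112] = 52 - 12*g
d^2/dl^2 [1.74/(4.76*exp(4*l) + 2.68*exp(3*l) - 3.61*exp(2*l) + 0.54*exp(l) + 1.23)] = ((-132.5184*exp(3*l) - 41.9688*exp(2*l) + 25.1256*exp(l) - 0.9396)*(4.76*exp(4*l) + 2.68*exp(3*l) - 3.61*exp(2*l) + 0.54*exp(l) + 1.23) + 1.74*(19.04*exp(3*l) + 8.04*exp(2*l) - 7.22*exp(l) + 0.54)*(38.08*exp(3*l) + 16.08*exp(2*l) - 14.44*exp(l) + 1.08)*exp(l))*exp(l)/(4.76*exp(4*l) + 2.68*exp(3*l) - 3.61*exp(2*l) + 0.54*exp(l) + 1.23)^3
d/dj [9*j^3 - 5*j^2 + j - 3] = 27*j^2 - 10*j + 1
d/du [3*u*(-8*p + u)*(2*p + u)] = -48*p^2 - 36*p*u + 9*u^2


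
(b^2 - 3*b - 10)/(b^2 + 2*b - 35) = (b + 2)/(b + 7)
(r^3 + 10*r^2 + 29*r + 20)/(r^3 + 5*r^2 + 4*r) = (r + 5)/r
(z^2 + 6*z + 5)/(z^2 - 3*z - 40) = (z + 1)/(z - 8)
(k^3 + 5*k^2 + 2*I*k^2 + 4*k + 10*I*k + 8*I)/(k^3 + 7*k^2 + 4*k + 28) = (k^2 + 5*k + 4)/(k^2 + k*(7 - 2*I) - 14*I)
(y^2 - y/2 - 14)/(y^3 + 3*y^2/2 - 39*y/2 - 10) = (2*y + 7)/(2*y^2 + 11*y + 5)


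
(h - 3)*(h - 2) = h^2 - 5*h + 6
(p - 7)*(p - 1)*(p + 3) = p^3 - 5*p^2 - 17*p + 21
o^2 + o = o*(o + 1)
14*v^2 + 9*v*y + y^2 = (2*v + y)*(7*v + y)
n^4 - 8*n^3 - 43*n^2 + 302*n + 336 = (n - 8)*(n - 7)*(n + 1)*(n + 6)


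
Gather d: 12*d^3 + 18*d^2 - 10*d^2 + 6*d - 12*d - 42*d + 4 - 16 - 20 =12*d^3 + 8*d^2 - 48*d - 32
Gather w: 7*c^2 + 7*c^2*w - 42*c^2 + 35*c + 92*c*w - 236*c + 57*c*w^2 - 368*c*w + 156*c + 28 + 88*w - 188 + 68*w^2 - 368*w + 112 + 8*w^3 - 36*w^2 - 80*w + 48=-35*c^2 - 45*c + 8*w^3 + w^2*(57*c + 32) + w*(7*c^2 - 276*c - 360)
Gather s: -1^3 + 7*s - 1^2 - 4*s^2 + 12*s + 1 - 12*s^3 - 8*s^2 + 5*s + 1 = -12*s^3 - 12*s^2 + 24*s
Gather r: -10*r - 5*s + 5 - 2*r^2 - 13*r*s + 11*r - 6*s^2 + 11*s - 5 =-2*r^2 + r*(1 - 13*s) - 6*s^2 + 6*s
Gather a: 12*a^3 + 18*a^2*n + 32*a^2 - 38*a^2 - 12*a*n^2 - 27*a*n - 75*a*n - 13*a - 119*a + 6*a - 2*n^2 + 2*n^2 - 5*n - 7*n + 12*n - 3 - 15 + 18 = 12*a^3 + a^2*(18*n - 6) + a*(-12*n^2 - 102*n - 126)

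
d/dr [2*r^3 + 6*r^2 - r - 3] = 6*r^2 + 12*r - 1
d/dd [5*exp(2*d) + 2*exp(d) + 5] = (10*exp(d) + 2)*exp(d)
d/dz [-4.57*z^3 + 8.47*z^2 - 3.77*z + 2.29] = -13.71*z^2 + 16.94*z - 3.77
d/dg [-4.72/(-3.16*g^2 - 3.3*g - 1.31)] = (-29.8304*g - 15.576)/(3.16*g^2 + 3.3*g + 1.31)^2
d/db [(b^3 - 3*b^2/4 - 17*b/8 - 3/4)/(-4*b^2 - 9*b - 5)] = (-32*b^4 - 144*b^3 - 134*b^2 + 12*b + 31)/(8*(16*b^4 + 72*b^3 + 121*b^2 + 90*b + 25))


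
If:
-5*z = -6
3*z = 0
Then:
No Solution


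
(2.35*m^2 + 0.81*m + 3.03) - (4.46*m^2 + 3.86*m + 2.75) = -2.11*m^2 - 3.05*m + 0.28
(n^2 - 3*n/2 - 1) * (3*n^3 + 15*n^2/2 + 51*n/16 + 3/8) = 3*n^5 + 3*n^4 - 177*n^3/16 - 381*n^2/32 - 15*n/4 - 3/8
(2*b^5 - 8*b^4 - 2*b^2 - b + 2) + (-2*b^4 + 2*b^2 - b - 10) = 2*b^5 - 10*b^4 - 2*b - 8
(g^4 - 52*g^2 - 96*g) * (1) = g^4 - 52*g^2 - 96*g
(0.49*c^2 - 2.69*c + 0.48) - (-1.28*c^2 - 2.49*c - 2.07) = 1.77*c^2 - 0.2*c + 2.55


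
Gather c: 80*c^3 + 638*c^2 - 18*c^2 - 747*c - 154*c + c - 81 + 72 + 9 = 80*c^3 + 620*c^2 - 900*c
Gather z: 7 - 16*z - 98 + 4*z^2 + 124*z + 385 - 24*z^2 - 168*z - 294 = -20*z^2 - 60*z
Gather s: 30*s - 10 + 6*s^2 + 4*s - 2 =6*s^2 + 34*s - 12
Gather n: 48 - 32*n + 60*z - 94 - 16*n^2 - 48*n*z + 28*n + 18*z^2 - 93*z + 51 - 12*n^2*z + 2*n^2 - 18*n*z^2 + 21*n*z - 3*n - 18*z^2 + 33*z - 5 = n^2*(-12*z - 14) + n*(-18*z^2 - 27*z - 7)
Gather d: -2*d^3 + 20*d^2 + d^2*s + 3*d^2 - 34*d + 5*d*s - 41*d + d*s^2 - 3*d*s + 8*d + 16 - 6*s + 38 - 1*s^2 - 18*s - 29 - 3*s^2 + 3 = -2*d^3 + d^2*(s + 23) + d*(s^2 + 2*s - 67) - 4*s^2 - 24*s + 28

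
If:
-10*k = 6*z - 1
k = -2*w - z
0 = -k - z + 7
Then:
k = -41/4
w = -7/2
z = 69/4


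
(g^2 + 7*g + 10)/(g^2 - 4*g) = (g^2 + 7*g + 10)/(g*(g - 4))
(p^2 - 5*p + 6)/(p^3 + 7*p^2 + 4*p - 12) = (p^2 - 5*p + 6)/(p^3 + 7*p^2 + 4*p - 12)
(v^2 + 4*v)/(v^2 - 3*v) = (v + 4)/(v - 3)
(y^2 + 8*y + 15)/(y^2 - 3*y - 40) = (y + 3)/(y - 8)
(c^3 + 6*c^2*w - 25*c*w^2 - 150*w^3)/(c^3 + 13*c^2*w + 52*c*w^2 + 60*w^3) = (c - 5*w)/(c + 2*w)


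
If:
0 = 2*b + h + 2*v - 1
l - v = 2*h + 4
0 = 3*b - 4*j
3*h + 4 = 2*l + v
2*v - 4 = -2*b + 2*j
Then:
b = 28/9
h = -23/3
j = 7/3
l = -91/9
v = 11/9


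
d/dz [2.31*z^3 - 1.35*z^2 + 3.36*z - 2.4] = 6.93*z^2 - 2.7*z + 3.36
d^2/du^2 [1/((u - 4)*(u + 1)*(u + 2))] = 2*(6*u^4 - 8*u^3 - 27*u^2 + 54*u + 92)/(u^9 - 3*u^8 - 27*u^7 + 35*u^6 + 318*u^5 + 156*u^4 - 1288*u^3 - 2592*u^2 - 1920*u - 512)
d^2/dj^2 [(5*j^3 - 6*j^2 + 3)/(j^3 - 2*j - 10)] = 4*(-3*j^6 + 15*j^5 + 141*j^4 - 200*j^3 + 141*j^2 + 795*j - 294)/(j^9 - 6*j^7 - 30*j^6 + 12*j^5 + 120*j^4 + 292*j^3 - 120*j^2 - 600*j - 1000)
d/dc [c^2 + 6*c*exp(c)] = 6*c*exp(c) + 2*c + 6*exp(c)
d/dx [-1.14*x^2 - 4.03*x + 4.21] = -2.28*x - 4.03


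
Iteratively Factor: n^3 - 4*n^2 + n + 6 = (n - 2)*(n^2 - 2*n - 3) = (n - 3)*(n - 2)*(n + 1)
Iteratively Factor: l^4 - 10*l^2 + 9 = (l + 3)*(l^3 - 3*l^2 - l + 3) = (l + 1)*(l + 3)*(l^2 - 4*l + 3) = (l - 3)*(l + 1)*(l + 3)*(l - 1)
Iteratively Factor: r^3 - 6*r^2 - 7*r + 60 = (r + 3)*(r^2 - 9*r + 20) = (r - 4)*(r + 3)*(r - 5)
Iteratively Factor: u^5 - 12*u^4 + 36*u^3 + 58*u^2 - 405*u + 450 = (u - 5)*(u^4 - 7*u^3 + u^2 + 63*u - 90) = (u - 5)*(u - 3)*(u^3 - 4*u^2 - 11*u + 30) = (u - 5)^2*(u - 3)*(u^2 + u - 6) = (u - 5)^2*(u - 3)*(u + 3)*(u - 2)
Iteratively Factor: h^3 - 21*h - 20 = (h - 5)*(h^2 + 5*h + 4) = (h - 5)*(h + 1)*(h + 4)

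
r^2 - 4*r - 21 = (r - 7)*(r + 3)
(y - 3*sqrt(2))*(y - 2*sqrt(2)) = y^2 - 5*sqrt(2)*y + 12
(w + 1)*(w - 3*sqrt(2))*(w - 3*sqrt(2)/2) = w^3 - 9*sqrt(2)*w^2/2 + w^2 - 9*sqrt(2)*w/2 + 9*w + 9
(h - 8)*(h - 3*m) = h^2 - 3*h*m - 8*h + 24*m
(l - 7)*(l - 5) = l^2 - 12*l + 35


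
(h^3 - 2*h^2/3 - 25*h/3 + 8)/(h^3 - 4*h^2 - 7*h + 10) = (h^2 + h/3 - 8)/(h^2 - 3*h - 10)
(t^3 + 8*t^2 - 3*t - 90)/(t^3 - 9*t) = (t^2 + 11*t + 30)/(t*(t + 3))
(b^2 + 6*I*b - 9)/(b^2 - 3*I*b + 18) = (b + 3*I)/(b - 6*I)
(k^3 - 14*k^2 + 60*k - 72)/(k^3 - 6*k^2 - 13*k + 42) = (k^2 - 12*k + 36)/(k^2 - 4*k - 21)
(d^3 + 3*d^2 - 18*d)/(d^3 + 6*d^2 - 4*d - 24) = d*(d - 3)/(d^2 - 4)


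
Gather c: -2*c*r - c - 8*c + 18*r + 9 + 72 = c*(-2*r - 9) + 18*r + 81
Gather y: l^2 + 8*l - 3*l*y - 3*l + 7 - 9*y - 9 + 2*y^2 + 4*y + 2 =l^2 + 5*l + 2*y^2 + y*(-3*l - 5)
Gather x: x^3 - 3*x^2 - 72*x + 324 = x^3 - 3*x^2 - 72*x + 324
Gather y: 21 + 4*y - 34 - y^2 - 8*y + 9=-y^2 - 4*y - 4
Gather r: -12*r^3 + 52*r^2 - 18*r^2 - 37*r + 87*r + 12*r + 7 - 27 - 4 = -12*r^3 + 34*r^2 + 62*r - 24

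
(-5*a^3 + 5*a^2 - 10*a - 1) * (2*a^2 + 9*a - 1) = -10*a^5 - 35*a^4 + 30*a^3 - 97*a^2 + a + 1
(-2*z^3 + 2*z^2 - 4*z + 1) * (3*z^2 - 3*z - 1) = -6*z^5 + 12*z^4 - 16*z^3 + 13*z^2 + z - 1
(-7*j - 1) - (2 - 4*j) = -3*j - 3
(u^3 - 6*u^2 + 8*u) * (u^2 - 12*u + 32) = u^5 - 18*u^4 + 112*u^3 - 288*u^2 + 256*u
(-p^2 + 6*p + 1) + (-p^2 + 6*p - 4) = -2*p^2 + 12*p - 3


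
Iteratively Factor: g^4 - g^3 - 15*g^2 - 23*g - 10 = (g + 1)*(g^3 - 2*g^2 - 13*g - 10) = (g + 1)^2*(g^2 - 3*g - 10) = (g - 5)*(g + 1)^2*(g + 2)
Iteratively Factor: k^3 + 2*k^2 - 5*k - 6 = (k + 3)*(k^2 - k - 2) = (k + 1)*(k + 3)*(k - 2)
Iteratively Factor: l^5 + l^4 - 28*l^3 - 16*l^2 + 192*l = (l + 4)*(l^4 - 3*l^3 - 16*l^2 + 48*l) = (l + 4)^2*(l^3 - 7*l^2 + 12*l) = (l - 3)*(l + 4)^2*(l^2 - 4*l) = l*(l - 3)*(l + 4)^2*(l - 4)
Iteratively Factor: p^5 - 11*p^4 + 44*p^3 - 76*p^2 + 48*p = (p)*(p^4 - 11*p^3 + 44*p^2 - 76*p + 48) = p*(p - 2)*(p^3 - 9*p^2 + 26*p - 24) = p*(p - 3)*(p - 2)*(p^2 - 6*p + 8) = p*(p - 3)*(p - 2)^2*(p - 4)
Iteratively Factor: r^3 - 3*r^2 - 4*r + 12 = (r - 3)*(r^2 - 4) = (r - 3)*(r - 2)*(r + 2)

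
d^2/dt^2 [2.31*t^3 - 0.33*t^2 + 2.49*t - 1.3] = 13.86*t - 0.66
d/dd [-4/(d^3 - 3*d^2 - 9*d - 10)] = 12*(d^2 - 2*d - 3)/(-d^3 + 3*d^2 + 9*d + 10)^2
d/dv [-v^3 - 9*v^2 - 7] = 3*v*(-v - 6)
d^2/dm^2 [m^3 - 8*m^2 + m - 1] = 6*m - 16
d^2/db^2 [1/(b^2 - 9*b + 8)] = 2*(-b^2 + 9*b + (2*b - 9)^2 - 8)/(b^2 - 9*b + 8)^3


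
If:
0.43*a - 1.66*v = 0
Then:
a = 3.86046511627907*v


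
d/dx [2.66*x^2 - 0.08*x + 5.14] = 5.32*x - 0.08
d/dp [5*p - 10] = 5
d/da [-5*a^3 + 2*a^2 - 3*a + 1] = -15*a^2 + 4*a - 3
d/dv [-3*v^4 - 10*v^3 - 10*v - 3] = -12*v^3 - 30*v^2 - 10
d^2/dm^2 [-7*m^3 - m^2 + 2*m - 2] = -42*m - 2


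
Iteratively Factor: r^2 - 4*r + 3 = (r - 3)*(r - 1)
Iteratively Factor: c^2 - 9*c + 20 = (c - 4)*(c - 5)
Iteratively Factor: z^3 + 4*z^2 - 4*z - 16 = (z - 2)*(z^2 + 6*z + 8) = (z - 2)*(z + 4)*(z + 2)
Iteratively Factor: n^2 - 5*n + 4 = (n - 1)*(n - 4)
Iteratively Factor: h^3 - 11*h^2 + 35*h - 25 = (h - 1)*(h^2 - 10*h + 25) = (h - 5)*(h - 1)*(h - 5)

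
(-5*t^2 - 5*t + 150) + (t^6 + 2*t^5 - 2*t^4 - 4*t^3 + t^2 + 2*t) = t^6 + 2*t^5 - 2*t^4 - 4*t^3 - 4*t^2 - 3*t + 150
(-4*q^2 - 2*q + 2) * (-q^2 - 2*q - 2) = 4*q^4 + 10*q^3 + 10*q^2 - 4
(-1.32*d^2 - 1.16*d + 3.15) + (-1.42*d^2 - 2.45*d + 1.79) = -2.74*d^2 - 3.61*d + 4.94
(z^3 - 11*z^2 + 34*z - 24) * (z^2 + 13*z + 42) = z^5 + 2*z^4 - 67*z^3 - 44*z^2 + 1116*z - 1008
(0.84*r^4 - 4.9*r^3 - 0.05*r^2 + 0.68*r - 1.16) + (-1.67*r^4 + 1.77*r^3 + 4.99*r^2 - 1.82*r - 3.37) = -0.83*r^4 - 3.13*r^3 + 4.94*r^2 - 1.14*r - 4.53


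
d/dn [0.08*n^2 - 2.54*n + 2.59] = 0.16*n - 2.54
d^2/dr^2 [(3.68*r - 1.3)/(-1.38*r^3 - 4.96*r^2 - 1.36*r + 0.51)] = (-42.049152*r^5 - 121.424544*r^4 - 24.882688*r^3 + 175.451712*r^2 + 2.251752*r + 6.281024)/(2.628072*r^9 + 28.337472*r^8 + 109.620576*r^7 + 174.963772*r^6 + 87.086784*r^5 - 15.861408*r^4 - 17.049266*r^3 + 1.0404*r^2 + 1.061208*r - 0.132651)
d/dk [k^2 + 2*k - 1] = 2*k + 2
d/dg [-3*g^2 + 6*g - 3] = 6 - 6*g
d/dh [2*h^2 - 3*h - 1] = 4*h - 3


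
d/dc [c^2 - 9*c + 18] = 2*c - 9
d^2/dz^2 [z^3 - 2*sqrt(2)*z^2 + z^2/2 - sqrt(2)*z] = 6*z - 4*sqrt(2) + 1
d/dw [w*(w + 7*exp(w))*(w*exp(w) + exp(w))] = (w^3 + 14*w^2*exp(w) + 4*w^2 + 28*w*exp(w) + 2*w + 7*exp(w))*exp(w)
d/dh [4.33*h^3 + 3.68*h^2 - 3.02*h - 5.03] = 12.99*h^2 + 7.36*h - 3.02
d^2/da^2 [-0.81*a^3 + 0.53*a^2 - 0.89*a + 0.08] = 1.06 - 4.86*a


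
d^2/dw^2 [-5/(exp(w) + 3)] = 5*(3 - exp(w))*exp(w)/(exp(w) + 3)^3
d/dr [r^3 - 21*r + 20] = 3*r^2 - 21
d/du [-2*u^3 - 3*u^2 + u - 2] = -6*u^2 - 6*u + 1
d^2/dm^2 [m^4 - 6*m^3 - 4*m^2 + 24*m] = 12*m^2 - 36*m - 8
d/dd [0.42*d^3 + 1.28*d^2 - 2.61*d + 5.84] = 1.26*d^2 + 2.56*d - 2.61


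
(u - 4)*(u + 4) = u^2 - 16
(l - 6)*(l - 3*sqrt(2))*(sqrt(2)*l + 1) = sqrt(2)*l^3 - 6*sqrt(2)*l^2 - 5*l^2 - 3*sqrt(2)*l + 30*l + 18*sqrt(2)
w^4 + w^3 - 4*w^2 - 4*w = w*(w - 2)*(w + 1)*(w + 2)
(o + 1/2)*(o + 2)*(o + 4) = o^3 + 13*o^2/2 + 11*o + 4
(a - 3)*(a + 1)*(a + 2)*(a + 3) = a^4 + 3*a^3 - 7*a^2 - 27*a - 18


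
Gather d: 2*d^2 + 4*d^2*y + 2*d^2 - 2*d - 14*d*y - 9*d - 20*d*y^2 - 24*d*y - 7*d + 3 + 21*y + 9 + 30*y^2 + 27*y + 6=d^2*(4*y + 4) + d*(-20*y^2 - 38*y - 18) + 30*y^2 + 48*y + 18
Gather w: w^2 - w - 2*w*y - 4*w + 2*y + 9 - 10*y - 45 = w^2 + w*(-2*y - 5) - 8*y - 36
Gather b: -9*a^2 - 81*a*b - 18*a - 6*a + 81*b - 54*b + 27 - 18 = -9*a^2 - 24*a + b*(27 - 81*a) + 9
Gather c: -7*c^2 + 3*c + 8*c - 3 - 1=-7*c^2 + 11*c - 4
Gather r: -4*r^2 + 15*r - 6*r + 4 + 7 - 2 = -4*r^2 + 9*r + 9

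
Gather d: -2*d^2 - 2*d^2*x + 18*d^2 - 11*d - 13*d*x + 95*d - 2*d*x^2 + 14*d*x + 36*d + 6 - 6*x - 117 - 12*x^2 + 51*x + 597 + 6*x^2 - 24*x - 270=d^2*(16 - 2*x) + d*(-2*x^2 + x + 120) - 6*x^2 + 21*x + 216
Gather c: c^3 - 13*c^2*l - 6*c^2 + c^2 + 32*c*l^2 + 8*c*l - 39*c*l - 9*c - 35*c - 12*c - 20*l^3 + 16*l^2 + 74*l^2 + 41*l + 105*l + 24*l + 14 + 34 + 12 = c^3 + c^2*(-13*l - 5) + c*(32*l^2 - 31*l - 56) - 20*l^3 + 90*l^2 + 170*l + 60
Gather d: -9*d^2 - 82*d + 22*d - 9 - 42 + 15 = -9*d^2 - 60*d - 36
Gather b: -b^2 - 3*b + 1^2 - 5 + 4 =-b^2 - 3*b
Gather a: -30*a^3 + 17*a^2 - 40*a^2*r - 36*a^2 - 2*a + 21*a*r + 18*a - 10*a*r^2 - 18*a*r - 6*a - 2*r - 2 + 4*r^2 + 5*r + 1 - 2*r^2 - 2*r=-30*a^3 + a^2*(-40*r - 19) + a*(-10*r^2 + 3*r + 10) + 2*r^2 + r - 1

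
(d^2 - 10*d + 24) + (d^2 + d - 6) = 2*d^2 - 9*d + 18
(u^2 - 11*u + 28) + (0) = u^2 - 11*u + 28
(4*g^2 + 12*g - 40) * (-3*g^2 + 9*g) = -12*g^4 + 228*g^2 - 360*g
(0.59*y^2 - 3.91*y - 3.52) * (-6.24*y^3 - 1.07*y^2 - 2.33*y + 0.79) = -3.6816*y^5 + 23.7671*y^4 + 24.7738*y^3 + 13.3428*y^2 + 5.1127*y - 2.7808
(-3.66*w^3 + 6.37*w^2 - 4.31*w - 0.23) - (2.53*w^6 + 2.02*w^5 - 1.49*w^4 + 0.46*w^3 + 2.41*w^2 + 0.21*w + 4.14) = -2.53*w^6 - 2.02*w^5 + 1.49*w^4 - 4.12*w^3 + 3.96*w^2 - 4.52*w - 4.37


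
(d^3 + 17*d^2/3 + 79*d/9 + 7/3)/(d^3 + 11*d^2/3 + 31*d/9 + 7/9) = (d + 3)/(d + 1)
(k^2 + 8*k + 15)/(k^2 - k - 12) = (k + 5)/(k - 4)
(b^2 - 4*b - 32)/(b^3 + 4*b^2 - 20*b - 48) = (b^2 - 4*b - 32)/(b^3 + 4*b^2 - 20*b - 48)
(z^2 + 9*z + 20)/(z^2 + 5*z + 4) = (z + 5)/(z + 1)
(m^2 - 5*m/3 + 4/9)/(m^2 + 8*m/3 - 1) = (m - 4/3)/(m + 3)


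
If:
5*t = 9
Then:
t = 9/5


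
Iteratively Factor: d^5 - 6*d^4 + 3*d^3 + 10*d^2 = (d)*(d^4 - 6*d^3 + 3*d^2 + 10*d) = d*(d - 5)*(d^3 - d^2 - 2*d) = d^2*(d - 5)*(d^2 - d - 2) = d^2*(d - 5)*(d - 2)*(d + 1)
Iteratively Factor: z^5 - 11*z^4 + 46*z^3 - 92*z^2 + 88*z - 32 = (z - 2)*(z^4 - 9*z^3 + 28*z^2 - 36*z + 16) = (z - 2)*(z - 1)*(z^3 - 8*z^2 + 20*z - 16) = (z - 2)^2*(z - 1)*(z^2 - 6*z + 8) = (z - 4)*(z - 2)^2*(z - 1)*(z - 2)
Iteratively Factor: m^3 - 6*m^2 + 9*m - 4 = (m - 1)*(m^2 - 5*m + 4) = (m - 4)*(m - 1)*(m - 1)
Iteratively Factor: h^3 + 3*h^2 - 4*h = (h - 1)*(h^2 + 4*h) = h*(h - 1)*(h + 4)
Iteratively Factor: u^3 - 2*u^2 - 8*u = (u)*(u^2 - 2*u - 8) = u*(u + 2)*(u - 4)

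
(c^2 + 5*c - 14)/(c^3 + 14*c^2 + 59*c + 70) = (c - 2)/(c^2 + 7*c + 10)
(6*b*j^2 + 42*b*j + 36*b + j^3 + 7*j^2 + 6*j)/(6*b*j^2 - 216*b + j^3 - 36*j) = (j + 1)/(j - 6)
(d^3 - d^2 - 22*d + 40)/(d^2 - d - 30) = (d^2 - 6*d + 8)/(d - 6)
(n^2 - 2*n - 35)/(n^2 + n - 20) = (n - 7)/(n - 4)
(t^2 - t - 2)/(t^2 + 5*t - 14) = (t + 1)/(t + 7)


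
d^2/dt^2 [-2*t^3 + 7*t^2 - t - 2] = 14 - 12*t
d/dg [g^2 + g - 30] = 2*g + 1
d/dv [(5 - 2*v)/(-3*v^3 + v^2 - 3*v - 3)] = (6*v^3 - 2*v^2 + 6*v - (2*v - 5)*(9*v^2 - 2*v + 3) + 6)/(3*v^3 - v^2 + 3*v + 3)^2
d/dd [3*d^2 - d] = 6*d - 1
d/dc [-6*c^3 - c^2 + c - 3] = -18*c^2 - 2*c + 1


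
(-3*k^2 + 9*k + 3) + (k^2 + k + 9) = -2*k^2 + 10*k + 12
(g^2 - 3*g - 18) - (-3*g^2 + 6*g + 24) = 4*g^2 - 9*g - 42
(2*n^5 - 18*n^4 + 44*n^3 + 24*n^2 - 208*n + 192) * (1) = 2*n^5 - 18*n^4 + 44*n^3 + 24*n^2 - 208*n + 192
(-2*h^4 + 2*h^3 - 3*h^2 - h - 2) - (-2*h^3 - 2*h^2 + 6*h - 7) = -2*h^4 + 4*h^3 - h^2 - 7*h + 5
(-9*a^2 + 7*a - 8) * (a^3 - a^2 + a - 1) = -9*a^5 + 16*a^4 - 24*a^3 + 24*a^2 - 15*a + 8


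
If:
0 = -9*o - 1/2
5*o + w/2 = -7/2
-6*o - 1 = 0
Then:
No Solution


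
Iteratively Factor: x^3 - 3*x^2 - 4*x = (x + 1)*(x^2 - 4*x) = (x - 4)*(x + 1)*(x)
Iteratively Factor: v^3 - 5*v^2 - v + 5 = (v - 5)*(v^2 - 1) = (v - 5)*(v + 1)*(v - 1)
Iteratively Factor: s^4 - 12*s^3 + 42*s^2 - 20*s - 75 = (s - 5)*(s^3 - 7*s^2 + 7*s + 15) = (s - 5)*(s + 1)*(s^2 - 8*s + 15) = (s - 5)^2*(s + 1)*(s - 3)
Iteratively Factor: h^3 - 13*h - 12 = (h - 4)*(h^2 + 4*h + 3) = (h - 4)*(h + 3)*(h + 1)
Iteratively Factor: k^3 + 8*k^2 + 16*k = (k)*(k^2 + 8*k + 16) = k*(k + 4)*(k + 4)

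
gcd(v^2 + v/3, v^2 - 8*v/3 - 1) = v + 1/3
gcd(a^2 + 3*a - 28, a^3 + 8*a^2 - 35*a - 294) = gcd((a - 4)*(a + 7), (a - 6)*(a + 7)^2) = a + 7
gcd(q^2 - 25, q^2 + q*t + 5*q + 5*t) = q + 5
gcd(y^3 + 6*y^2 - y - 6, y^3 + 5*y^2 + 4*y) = y + 1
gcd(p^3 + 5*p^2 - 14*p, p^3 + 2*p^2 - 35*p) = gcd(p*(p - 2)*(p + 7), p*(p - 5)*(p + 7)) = p^2 + 7*p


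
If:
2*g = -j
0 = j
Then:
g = 0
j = 0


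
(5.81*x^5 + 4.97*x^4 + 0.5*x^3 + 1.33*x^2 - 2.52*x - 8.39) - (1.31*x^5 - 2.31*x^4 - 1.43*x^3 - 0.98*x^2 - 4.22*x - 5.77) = 4.5*x^5 + 7.28*x^4 + 1.93*x^3 + 2.31*x^2 + 1.7*x - 2.62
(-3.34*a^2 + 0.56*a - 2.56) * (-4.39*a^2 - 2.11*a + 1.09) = 14.6626*a^4 + 4.589*a^3 + 6.4162*a^2 + 6.012*a - 2.7904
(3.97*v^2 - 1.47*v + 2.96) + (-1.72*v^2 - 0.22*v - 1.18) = 2.25*v^2 - 1.69*v + 1.78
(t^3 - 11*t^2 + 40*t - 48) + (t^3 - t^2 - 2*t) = 2*t^3 - 12*t^2 + 38*t - 48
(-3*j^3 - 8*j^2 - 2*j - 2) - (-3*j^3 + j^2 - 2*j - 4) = 2 - 9*j^2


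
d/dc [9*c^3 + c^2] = c*(27*c + 2)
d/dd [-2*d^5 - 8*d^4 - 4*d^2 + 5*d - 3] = -10*d^4 - 32*d^3 - 8*d + 5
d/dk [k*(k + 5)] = 2*k + 5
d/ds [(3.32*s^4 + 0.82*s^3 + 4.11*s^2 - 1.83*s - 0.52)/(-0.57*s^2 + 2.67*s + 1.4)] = (-3.7848*s^5 + 26.1258*s^4 + 22.9708*s^3 + 13.3746*s^2 + 10.9152*s - 1.1736)/(0.3249*s^4 - 3.0438*s^3 + 5.5329*s^2 + 7.476*s + 1.96)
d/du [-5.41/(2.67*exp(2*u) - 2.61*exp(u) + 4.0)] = (28.8894*exp(u) - 14.1201)*exp(u)/(2.67*exp(2*u) - 2.61*exp(u) + 4.0)^2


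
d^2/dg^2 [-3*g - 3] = 0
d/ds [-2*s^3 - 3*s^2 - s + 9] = -6*s^2 - 6*s - 1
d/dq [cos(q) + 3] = -sin(q)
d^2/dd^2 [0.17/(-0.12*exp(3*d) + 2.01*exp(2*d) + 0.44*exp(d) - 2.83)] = (-0.17*(-0.72*exp(2*d) + 8.04*exp(d) + 0.88)*(-0.36*exp(2*d) + 4.02*exp(d) + 0.44)*exp(d) + (0.1836*exp(2*d) - 1.3668*exp(d) - 0.0748)*(0.12*exp(3*d) - 2.01*exp(2*d) - 0.44*exp(d) + 2.83))*exp(d)/(0.12*exp(3*d) - 2.01*exp(2*d) - 0.44*exp(d) + 2.83)^3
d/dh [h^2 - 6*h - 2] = 2*h - 6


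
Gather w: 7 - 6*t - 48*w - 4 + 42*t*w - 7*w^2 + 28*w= -6*t - 7*w^2 + w*(42*t - 20) + 3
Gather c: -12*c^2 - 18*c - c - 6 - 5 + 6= -12*c^2 - 19*c - 5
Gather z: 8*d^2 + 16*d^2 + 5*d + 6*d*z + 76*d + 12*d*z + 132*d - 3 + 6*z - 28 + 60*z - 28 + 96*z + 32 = 24*d^2 + 213*d + z*(18*d + 162) - 27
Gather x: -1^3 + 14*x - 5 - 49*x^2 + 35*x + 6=-49*x^2 + 49*x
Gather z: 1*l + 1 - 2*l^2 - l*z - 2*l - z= -2*l^2 - l + z*(-l - 1) + 1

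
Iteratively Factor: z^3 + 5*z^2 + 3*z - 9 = (z + 3)*(z^2 + 2*z - 3) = (z - 1)*(z + 3)*(z + 3)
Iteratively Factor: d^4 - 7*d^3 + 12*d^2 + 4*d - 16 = (d - 4)*(d^3 - 3*d^2 + 4) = (d - 4)*(d - 2)*(d^2 - d - 2) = (d - 4)*(d - 2)^2*(d + 1)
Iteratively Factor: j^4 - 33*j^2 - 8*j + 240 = (j + 4)*(j^3 - 4*j^2 - 17*j + 60) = (j - 5)*(j + 4)*(j^2 + j - 12) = (j - 5)*(j - 3)*(j + 4)*(j + 4)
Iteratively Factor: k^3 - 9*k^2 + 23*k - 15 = (k - 3)*(k^2 - 6*k + 5) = (k - 3)*(k - 1)*(k - 5)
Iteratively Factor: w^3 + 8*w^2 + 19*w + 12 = (w + 3)*(w^2 + 5*w + 4) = (w + 3)*(w + 4)*(w + 1)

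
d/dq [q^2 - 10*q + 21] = 2*q - 10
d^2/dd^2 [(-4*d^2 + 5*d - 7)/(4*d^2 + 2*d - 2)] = 4*(7*d^3 - 27*d^2 - 3*d - 5)/(8*d^6 + 12*d^5 - 6*d^4 - 11*d^3 + 3*d^2 + 3*d - 1)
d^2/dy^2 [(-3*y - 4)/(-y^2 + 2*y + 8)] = 2*((2 - 9*y)*(-y^2 + 2*y + 8) - 4*(y - 1)^2*(3*y + 4))/(-y^2 + 2*y + 8)^3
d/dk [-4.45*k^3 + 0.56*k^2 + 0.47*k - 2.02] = -13.35*k^2 + 1.12*k + 0.47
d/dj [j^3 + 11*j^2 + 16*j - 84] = 3*j^2 + 22*j + 16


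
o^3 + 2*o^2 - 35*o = o*(o - 5)*(o + 7)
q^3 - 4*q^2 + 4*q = q*(q - 2)^2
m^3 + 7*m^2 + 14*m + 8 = (m + 1)*(m + 2)*(m + 4)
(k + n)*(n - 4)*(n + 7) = k*n^2 + 3*k*n - 28*k + n^3 + 3*n^2 - 28*n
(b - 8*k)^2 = b^2 - 16*b*k + 64*k^2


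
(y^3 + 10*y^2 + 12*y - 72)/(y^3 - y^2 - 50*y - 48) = (y^2 + 4*y - 12)/(y^2 - 7*y - 8)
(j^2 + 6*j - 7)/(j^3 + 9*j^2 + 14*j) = (j - 1)/(j*(j + 2))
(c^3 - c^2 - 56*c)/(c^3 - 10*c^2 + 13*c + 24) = c*(c + 7)/(c^2 - 2*c - 3)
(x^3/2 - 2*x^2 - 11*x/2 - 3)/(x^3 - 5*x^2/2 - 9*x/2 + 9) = (x^3 - 4*x^2 - 11*x - 6)/(2*x^3 - 5*x^2 - 9*x + 18)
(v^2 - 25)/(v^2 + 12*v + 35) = (v - 5)/(v + 7)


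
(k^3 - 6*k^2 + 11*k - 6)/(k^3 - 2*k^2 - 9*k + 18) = (k - 1)/(k + 3)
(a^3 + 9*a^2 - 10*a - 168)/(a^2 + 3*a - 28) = a + 6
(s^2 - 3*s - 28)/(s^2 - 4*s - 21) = (s + 4)/(s + 3)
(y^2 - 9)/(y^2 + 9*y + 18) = (y - 3)/(y + 6)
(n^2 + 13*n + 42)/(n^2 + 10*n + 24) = (n + 7)/(n + 4)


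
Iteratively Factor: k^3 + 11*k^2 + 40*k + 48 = (k + 4)*(k^2 + 7*k + 12) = (k + 4)^2*(k + 3)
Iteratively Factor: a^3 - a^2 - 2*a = (a - 2)*(a^2 + a) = (a - 2)*(a + 1)*(a)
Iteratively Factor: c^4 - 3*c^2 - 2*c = (c - 2)*(c^3 + 2*c^2 + c) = c*(c - 2)*(c^2 + 2*c + 1) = c*(c - 2)*(c + 1)*(c + 1)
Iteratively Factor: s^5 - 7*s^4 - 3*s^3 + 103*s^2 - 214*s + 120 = (s + 4)*(s^4 - 11*s^3 + 41*s^2 - 61*s + 30) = (s - 1)*(s + 4)*(s^3 - 10*s^2 + 31*s - 30) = (s - 5)*(s - 1)*(s + 4)*(s^2 - 5*s + 6) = (s - 5)*(s - 3)*(s - 1)*(s + 4)*(s - 2)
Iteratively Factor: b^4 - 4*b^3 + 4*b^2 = (b - 2)*(b^3 - 2*b^2) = (b - 2)^2*(b^2) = b*(b - 2)^2*(b)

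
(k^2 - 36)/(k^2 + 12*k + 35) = (k^2 - 36)/(k^2 + 12*k + 35)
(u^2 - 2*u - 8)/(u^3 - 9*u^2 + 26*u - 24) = (u + 2)/(u^2 - 5*u + 6)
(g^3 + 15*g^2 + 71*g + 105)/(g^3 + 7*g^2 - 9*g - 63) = (g + 5)/(g - 3)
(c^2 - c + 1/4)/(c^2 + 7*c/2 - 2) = (c - 1/2)/(c + 4)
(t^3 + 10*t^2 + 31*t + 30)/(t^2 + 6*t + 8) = (t^2 + 8*t + 15)/(t + 4)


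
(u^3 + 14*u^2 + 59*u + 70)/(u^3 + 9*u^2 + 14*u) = (u + 5)/u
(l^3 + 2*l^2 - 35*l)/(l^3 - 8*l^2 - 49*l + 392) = l*(l - 5)/(l^2 - 15*l + 56)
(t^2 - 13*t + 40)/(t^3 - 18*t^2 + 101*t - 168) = (t - 5)/(t^2 - 10*t + 21)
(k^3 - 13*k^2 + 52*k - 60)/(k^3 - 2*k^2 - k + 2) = (k^2 - 11*k + 30)/(k^2 - 1)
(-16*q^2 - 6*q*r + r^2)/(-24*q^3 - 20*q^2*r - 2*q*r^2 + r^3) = (8*q - r)/(12*q^2 + 4*q*r - r^2)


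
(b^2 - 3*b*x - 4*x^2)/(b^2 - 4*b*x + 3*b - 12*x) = (b + x)/(b + 3)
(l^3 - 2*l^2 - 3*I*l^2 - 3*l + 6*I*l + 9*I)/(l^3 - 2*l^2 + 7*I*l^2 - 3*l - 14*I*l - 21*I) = (l - 3*I)/(l + 7*I)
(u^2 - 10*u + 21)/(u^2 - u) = (u^2 - 10*u + 21)/(u*(u - 1))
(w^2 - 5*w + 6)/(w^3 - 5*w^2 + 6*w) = 1/w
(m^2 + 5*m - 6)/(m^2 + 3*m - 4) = (m + 6)/(m + 4)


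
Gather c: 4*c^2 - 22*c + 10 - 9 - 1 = 4*c^2 - 22*c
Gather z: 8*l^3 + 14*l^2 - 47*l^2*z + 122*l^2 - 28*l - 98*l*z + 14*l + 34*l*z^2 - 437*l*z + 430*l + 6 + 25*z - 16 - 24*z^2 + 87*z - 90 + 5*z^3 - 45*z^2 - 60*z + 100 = 8*l^3 + 136*l^2 + 416*l + 5*z^3 + z^2*(34*l - 69) + z*(-47*l^2 - 535*l + 52)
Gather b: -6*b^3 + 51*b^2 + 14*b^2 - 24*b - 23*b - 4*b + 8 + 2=-6*b^3 + 65*b^2 - 51*b + 10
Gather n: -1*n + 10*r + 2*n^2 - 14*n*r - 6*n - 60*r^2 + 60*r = 2*n^2 + n*(-14*r - 7) - 60*r^2 + 70*r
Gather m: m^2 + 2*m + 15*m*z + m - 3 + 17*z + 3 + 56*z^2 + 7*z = m^2 + m*(15*z + 3) + 56*z^2 + 24*z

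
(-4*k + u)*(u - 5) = -4*k*u + 20*k + u^2 - 5*u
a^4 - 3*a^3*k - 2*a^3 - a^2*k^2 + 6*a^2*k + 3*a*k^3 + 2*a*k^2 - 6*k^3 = (a - 2)*(a - 3*k)*(a - k)*(a + k)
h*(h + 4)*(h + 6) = h^3 + 10*h^2 + 24*h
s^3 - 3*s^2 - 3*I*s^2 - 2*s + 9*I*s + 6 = (s - 3)*(s - 2*I)*(s - I)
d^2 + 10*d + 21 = (d + 3)*(d + 7)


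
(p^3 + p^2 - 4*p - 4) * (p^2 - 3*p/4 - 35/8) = p^5 + p^4/4 - 73*p^3/8 - 43*p^2/8 + 41*p/2 + 35/2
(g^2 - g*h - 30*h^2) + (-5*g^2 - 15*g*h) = -4*g^2 - 16*g*h - 30*h^2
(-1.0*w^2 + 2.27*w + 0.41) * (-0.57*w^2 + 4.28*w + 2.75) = 0.57*w^4 - 5.5739*w^3 + 6.7319*w^2 + 7.9973*w + 1.1275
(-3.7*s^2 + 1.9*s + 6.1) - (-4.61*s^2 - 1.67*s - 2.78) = 0.91*s^2 + 3.57*s + 8.88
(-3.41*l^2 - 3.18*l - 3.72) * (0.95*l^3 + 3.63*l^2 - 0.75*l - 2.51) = -3.2395*l^5 - 15.3993*l^4 - 12.5199*l^3 - 2.5595*l^2 + 10.7718*l + 9.3372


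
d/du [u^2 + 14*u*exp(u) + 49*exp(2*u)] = 14*u*exp(u) + 2*u + 98*exp(2*u) + 14*exp(u)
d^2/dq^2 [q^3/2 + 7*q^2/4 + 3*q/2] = 3*q + 7/2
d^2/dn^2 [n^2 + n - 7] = 2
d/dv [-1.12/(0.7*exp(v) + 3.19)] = 0.784*exp(v)/(0.7*exp(v) + 3.19)^2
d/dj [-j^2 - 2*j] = -2*j - 2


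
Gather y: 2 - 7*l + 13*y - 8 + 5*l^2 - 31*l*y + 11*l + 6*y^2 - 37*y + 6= 5*l^2 + 4*l + 6*y^2 + y*(-31*l - 24)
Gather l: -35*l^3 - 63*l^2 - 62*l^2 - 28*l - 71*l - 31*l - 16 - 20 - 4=-35*l^3 - 125*l^2 - 130*l - 40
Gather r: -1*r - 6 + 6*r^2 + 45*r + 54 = 6*r^2 + 44*r + 48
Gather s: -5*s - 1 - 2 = -5*s - 3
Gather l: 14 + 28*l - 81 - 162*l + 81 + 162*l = 28*l + 14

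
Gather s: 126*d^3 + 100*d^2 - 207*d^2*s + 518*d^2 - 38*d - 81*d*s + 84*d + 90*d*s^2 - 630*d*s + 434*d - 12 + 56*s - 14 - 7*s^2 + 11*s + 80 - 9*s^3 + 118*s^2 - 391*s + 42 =126*d^3 + 618*d^2 + 480*d - 9*s^3 + s^2*(90*d + 111) + s*(-207*d^2 - 711*d - 324) + 96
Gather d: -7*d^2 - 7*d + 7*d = -7*d^2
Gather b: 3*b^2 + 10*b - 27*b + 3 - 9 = 3*b^2 - 17*b - 6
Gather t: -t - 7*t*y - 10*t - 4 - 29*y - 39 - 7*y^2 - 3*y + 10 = t*(-7*y - 11) - 7*y^2 - 32*y - 33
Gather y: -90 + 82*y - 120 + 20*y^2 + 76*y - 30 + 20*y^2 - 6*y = 40*y^2 + 152*y - 240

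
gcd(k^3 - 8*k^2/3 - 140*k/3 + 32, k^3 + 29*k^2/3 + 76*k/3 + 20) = k + 6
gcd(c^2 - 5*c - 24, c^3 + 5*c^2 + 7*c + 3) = c + 3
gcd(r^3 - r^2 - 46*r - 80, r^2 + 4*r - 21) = 1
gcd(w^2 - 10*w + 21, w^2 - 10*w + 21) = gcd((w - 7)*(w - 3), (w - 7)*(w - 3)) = w^2 - 10*w + 21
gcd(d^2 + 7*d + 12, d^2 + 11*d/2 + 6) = d + 4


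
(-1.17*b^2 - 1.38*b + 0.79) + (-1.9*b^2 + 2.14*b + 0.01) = -3.07*b^2 + 0.76*b + 0.8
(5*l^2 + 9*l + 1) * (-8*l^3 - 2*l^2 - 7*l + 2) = -40*l^5 - 82*l^4 - 61*l^3 - 55*l^2 + 11*l + 2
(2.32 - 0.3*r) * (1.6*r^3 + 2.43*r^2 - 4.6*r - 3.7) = -0.48*r^4 + 2.983*r^3 + 7.0176*r^2 - 9.562*r - 8.584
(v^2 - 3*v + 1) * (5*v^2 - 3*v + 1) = 5*v^4 - 18*v^3 + 15*v^2 - 6*v + 1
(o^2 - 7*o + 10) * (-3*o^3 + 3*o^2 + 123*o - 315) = -3*o^5 + 24*o^4 + 72*o^3 - 1146*o^2 + 3435*o - 3150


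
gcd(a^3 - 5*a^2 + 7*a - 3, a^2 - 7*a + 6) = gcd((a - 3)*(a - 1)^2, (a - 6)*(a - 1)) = a - 1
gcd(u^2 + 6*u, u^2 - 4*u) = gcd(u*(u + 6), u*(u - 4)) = u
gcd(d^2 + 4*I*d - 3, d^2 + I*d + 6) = d + 3*I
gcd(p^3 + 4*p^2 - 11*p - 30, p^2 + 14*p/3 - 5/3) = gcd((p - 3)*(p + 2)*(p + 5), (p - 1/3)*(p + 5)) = p + 5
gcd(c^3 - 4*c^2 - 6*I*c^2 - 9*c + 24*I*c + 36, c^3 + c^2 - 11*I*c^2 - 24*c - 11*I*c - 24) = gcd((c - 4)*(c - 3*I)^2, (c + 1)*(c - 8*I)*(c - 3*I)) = c - 3*I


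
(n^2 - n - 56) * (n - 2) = n^3 - 3*n^2 - 54*n + 112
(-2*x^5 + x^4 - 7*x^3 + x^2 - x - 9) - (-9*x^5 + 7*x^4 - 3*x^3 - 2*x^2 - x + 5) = 7*x^5 - 6*x^4 - 4*x^3 + 3*x^2 - 14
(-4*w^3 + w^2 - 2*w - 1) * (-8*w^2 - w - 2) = 32*w^5 - 4*w^4 + 23*w^3 + 8*w^2 + 5*w + 2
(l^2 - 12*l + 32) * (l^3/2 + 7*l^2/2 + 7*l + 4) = l^5/2 - 5*l^4/2 - 19*l^3 + 32*l^2 + 176*l + 128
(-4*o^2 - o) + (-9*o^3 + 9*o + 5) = -9*o^3 - 4*o^2 + 8*o + 5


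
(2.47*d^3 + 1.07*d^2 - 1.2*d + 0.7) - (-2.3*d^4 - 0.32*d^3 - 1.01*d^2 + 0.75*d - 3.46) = 2.3*d^4 + 2.79*d^3 + 2.08*d^2 - 1.95*d + 4.16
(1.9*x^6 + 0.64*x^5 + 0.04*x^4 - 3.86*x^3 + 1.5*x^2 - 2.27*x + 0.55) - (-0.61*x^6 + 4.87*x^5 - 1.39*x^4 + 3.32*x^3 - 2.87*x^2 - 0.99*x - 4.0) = 2.51*x^6 - 4.23*x^5 + 1.43*x^4 - 7.18*x^3 + 4.37*x^2 - 1.28*x + 4.55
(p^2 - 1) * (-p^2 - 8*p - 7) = -p^4 - 8*p^3 - 6*p^2 + 8*p + 7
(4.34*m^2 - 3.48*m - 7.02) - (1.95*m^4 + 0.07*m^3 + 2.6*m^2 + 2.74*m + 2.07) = -1.95*m^4 - 0.07*m^3 + 1.74*m^2 - 6.22*m - 9.09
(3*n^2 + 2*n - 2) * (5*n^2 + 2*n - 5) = 15*n^4 + 16*n^3 - 21*n^2 - 14*n + 10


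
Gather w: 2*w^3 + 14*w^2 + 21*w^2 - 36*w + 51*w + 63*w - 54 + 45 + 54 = 2*w^3 + 35*w^2 + 78*w + 45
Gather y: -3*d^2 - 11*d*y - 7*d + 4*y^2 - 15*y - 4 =-3*d^2 - 7*d + 4*y^2 + y*(-11*d - 15) - 4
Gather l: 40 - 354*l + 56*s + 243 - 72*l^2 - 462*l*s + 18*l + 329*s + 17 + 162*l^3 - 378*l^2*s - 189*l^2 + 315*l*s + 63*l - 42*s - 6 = 162*l^3 + l^2*(-378*s - 261) + l*(-147*s - 273) + 343*s + 294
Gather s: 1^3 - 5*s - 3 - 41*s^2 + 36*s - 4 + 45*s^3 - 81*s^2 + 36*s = 45*s^3 - 122*s^2 + 67*s - 6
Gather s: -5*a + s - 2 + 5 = -5*a + s + 3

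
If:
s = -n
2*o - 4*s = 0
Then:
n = -s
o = 2*s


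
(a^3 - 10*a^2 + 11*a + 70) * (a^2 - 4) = a^5 - 10*a^4 + 7*a^3 + 110*a^2 - 44*a - 280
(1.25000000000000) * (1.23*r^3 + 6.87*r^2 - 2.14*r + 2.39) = 1.5375*r^3 + 8.5875*r^2 - 2.675*r + 2.9875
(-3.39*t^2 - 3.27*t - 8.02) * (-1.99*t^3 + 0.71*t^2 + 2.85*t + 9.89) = 6.7461*t^5 + 4.1004*t^4 + 3.9766*t^3 - 48.5408*t^2 - 55.1973*t - 79.3178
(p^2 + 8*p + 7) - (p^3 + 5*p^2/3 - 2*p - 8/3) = -p^3 - 2*p^2/3 + 10*p + 29/3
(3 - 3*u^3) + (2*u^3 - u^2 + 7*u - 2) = -u^3 - u^2 + 7*u + 1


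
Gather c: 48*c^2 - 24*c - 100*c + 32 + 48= 48*c^2 - 124*c + 80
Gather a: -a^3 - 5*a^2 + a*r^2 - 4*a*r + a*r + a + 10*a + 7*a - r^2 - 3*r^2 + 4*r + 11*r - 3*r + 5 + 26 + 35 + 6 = -a^3 - 5*a^2 + a*(r^2 - 3*r + 18) - 4*r^2 + 12*r + 72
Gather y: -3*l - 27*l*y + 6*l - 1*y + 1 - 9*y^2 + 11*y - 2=3*l - 9*y^2 + y*(10 - 27*l) - 1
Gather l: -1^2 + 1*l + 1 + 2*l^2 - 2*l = 2*l^2 - l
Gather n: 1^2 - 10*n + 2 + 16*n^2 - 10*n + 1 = 16*n^2 - 20*n + 4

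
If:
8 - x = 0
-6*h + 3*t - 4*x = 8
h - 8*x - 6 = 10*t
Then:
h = -610/57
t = -460/57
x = 8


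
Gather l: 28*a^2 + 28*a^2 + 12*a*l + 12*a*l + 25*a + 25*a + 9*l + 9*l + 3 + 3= 56*a^2 + 50*a + l*(24*a + 18) + 6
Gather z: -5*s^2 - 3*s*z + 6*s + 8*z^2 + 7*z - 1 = -5*s^2 + 6*s + 8*z^2 + z*(7 - 3*s) - 1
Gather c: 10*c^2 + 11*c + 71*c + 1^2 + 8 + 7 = 10*c^2 + 82*c + 16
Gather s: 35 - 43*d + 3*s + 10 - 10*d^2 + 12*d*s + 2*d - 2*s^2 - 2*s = -10*d^2 - 41*d - 2*s^2 + s*(12*d + 1) + 45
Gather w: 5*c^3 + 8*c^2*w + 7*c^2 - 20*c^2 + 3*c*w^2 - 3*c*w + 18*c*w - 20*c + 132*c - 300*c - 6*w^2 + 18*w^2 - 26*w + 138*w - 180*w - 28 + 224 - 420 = 5*c^3 - 13*c^2 - 188*c + w^2*(3*c + 12) + w*(8*c^2 + 15*c - 68) - 224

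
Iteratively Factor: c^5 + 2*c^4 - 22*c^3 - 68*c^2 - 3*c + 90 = (c - 1)*(c^4 + 3*c^3 - 19*c^2 - 87*c - 90) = (c - 1)*(c + 3)*(c^3 - 19*c - 30) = (c - 1)*(c + 2)*(c + 3)*(c^2 - 2*c - 15) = (c - 1)*(c + 2)*(c + 3)^2*(c - 5)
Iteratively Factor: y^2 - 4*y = (y)*(y - 4)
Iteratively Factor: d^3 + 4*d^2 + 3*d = (d)*(d^2 + 4*d + 3) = d*(d + 1)*(d + 3)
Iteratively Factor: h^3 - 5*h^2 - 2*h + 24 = (h - 4)*(h^2 - h - 6) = (h - 4)*(h - 3)*(h + 2)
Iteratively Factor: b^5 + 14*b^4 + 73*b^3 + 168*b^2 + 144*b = (b + 4)*(b^4 + 10*b^3 + 33*b^2 + 36*b) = (b + 4)^2*(b^3 + 6*b^2 + 9*b) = (b + 3)*(b + 4)^2*(b^2 + 3*b) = b*(b + 3)*(b + 4)^2*(b + 3)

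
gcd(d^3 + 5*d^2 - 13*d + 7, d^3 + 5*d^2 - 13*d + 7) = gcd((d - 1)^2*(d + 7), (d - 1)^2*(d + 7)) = d^3 + 5*d^2 - 13*d + 7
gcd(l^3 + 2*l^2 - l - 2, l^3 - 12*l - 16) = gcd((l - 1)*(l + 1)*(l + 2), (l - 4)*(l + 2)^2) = l + 2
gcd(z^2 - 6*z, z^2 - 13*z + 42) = z - 6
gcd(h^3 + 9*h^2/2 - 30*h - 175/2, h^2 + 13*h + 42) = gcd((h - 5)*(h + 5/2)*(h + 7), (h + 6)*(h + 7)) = h + 7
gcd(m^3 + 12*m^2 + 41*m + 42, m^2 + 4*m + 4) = m + 2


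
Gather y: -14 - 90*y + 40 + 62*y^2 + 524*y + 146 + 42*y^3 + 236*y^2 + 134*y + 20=42*y^3 + 298*y^2 + 568*y + 192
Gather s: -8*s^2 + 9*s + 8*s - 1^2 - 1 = -8*s^2 + 17*s - 2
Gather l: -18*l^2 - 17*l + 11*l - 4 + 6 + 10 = -18*l^2 - 6*l + 12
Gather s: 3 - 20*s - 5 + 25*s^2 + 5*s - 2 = 25*s^2 - 15*s - 4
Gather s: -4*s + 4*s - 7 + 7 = 0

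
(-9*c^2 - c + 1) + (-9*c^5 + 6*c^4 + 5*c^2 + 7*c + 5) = -9*c^5 + 6*c^4 - 4*c^2 + 6*c + 6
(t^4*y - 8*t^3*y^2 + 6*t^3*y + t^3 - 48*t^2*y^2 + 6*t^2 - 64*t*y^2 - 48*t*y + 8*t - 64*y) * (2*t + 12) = 2*t^5*y - 16*t^4*y^2 + 24*t^4*y + 2*t^4 - 192*t^3*y^2 + 72*t^3*y + 24*t^3 - 704*t^2*y^2 - 96*t^2*y + 88*t^2 - 768*t*y^2 - 704*t*y + 96*t - 768*y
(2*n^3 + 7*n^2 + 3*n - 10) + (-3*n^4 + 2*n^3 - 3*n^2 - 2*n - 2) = -3*n^4 + 4*n^3 + 4*n^2 + n - 12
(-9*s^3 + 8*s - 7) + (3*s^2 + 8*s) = -9*s^3 + 3*s^2 + 16*s - 7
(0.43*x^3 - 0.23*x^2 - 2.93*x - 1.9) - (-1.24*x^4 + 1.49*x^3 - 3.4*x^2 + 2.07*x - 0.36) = 1.24*x^4 - 1.06*x^3 + 3.17*x^2 - 5.0*x - 1.54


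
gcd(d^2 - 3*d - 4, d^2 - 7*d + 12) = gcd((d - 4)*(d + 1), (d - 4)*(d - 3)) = d - 4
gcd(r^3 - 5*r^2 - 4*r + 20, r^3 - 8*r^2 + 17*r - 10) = r^2 - 7*r + 10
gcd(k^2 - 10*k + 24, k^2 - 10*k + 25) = 1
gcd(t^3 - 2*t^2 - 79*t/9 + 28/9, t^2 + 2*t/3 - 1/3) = t - 1/3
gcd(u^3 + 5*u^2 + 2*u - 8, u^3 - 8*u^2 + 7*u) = u - 1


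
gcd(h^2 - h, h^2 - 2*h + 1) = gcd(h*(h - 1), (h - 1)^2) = h - 1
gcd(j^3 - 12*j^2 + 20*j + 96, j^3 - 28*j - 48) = j^2 - 4*j - 12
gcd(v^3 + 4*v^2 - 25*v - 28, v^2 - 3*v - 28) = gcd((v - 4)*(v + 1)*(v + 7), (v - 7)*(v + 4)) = 1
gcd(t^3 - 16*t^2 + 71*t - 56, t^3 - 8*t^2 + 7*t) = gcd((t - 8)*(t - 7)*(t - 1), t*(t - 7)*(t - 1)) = t^2 - 8*t + 7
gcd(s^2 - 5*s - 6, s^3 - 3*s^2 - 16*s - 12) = s^2 - 5*s - 6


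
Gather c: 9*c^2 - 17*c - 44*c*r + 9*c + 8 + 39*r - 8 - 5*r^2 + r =9*c^2 + c*(-44*r - 8) - 5*r^2 + 40*r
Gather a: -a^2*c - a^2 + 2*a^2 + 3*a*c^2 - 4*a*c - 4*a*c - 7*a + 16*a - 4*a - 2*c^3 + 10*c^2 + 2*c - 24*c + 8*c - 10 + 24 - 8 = a^2*(1 - c) + a*(3*c^2 - 8*c + 5) - 2*c^3 + 10*c^2 - 14*c + 6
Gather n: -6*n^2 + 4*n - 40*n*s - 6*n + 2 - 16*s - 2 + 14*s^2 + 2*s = -6*n^2 + n*(-40*s - 2) + 14*s^2 - 14*s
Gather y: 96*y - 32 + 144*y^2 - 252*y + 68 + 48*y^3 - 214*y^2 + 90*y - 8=48*y^3 - 70*y^2 - 66*y + 28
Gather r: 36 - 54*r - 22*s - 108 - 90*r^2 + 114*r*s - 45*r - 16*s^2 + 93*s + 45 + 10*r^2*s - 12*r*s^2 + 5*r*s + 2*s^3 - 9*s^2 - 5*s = r^2*(10*s - 90) + r*(-12*s^2 + 119*s - 99) + 2*s^3 - 25*s^2 + 66*s - 27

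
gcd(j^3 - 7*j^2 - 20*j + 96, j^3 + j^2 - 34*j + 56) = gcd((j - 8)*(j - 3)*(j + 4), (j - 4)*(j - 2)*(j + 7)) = 1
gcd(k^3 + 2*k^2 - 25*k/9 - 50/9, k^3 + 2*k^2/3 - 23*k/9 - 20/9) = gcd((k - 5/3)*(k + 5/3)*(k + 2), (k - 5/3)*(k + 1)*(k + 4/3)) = k - 5/3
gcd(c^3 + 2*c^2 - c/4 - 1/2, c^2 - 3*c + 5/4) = c - 1/2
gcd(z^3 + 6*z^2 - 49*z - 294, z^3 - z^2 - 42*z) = z^2 - z - 42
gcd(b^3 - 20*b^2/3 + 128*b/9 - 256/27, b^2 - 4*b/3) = b - 4/3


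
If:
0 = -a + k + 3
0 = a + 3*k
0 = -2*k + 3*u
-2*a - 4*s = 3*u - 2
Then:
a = 9/4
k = -3/4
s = -1/4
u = -1/2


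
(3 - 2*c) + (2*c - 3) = 0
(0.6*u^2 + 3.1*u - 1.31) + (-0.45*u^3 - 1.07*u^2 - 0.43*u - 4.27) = -0.45*u^3 - 0.47*u^2 + 2.67*u - 5.58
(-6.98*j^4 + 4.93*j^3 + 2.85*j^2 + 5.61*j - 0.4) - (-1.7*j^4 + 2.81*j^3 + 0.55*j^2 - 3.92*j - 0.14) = -5.28*j^4 + 2.12*j^3 + 2.3*j^2 + 9.53*j - 0.26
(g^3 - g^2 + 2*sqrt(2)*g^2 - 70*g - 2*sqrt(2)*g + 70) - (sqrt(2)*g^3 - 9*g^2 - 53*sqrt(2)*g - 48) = -sqrt(2)*g^3 + g^3 + 2*sqrt(2)*g^2 + 8*g^2 - 70*g + 51*sqrt(2)*g + 118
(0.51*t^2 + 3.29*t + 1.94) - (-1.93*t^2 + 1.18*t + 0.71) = 2.44*t^2 + 2.11*t + 1.23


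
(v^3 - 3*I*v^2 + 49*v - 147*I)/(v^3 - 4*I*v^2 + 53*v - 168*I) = (v - 7*I)/(v - 8*I)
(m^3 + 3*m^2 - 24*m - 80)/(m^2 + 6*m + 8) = (m^2 - m - 20)/(m + 2)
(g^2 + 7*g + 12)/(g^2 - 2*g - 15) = (g + 4)/(g - 5)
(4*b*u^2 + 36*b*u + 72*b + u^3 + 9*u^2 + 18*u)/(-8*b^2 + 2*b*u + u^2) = (u^2 + 9*u + 18)/(-2*b + u)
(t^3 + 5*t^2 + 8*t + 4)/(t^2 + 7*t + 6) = (t^2 + 4*t + 4)/(t + 6)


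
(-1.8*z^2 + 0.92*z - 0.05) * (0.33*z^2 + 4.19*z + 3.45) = -0.594*z^4 - 7.2384*z^3 - 2.3717*z^2 + 2.9645*z - 0.1725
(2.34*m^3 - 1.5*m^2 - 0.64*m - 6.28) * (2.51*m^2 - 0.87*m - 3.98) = 5.8734*m^5 - 5.8008*m^4 - 9.6146*m^3 - 9.236*m^2 + 8.0108*m + 24.9944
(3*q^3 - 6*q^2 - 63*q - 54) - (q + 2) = 3*q^3 - 6*q^2 - 64*q - 56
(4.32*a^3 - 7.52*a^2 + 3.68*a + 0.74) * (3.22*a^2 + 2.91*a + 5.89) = 13.9104*a^5 - 11.6432*a^4 + 15.4112*a^3 - 31.2012*a^2 + 23.8286*a + 4.3586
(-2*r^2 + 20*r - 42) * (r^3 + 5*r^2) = -2*r^5 + 10*r^4 + 58*r^3 - 210*r^2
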